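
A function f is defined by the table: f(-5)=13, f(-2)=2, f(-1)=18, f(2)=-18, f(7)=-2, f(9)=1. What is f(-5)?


13


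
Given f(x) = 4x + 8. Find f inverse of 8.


0


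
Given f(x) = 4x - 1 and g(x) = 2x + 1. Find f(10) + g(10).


f(10) = 39
g(10) = 21
Sum = 60

60


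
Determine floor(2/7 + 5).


2/7 = 0.2857
0.2857 + 5 = 5.2857
floor(5.2857) = 5

5


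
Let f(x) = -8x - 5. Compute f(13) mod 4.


f(13) = -109
-109 mod 4 = 3

3


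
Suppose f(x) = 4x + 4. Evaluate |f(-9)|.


32


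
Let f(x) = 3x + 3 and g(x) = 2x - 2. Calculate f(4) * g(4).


f(4) = 15
g(4) = 6
Product = 90

90


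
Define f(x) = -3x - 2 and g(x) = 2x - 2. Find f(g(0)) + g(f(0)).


f(g(0)) = 4
g(f(0)) = -6
Sum = -2

-2


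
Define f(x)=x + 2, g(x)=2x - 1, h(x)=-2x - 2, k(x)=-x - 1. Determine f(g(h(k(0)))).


k(0) = -1
h(-1) = 0
g(0) = -1
f(-1) = 1

1


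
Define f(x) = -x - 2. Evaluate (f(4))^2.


f(4) = -6
(-6)^2 = 36

36


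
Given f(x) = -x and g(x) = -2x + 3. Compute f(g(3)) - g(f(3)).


f(g(3)) = 3
g(f(3)) = 9
Difference = -6

-6


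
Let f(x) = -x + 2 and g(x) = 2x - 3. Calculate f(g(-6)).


g(-6) = -15
f(-15) = 17

17


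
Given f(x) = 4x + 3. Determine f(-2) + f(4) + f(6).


f(-2) = -5
f(4) = 19
f(6) = 27
Sum = 41

41


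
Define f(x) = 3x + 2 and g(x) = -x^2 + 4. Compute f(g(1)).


g(1) = 3
f(3) = 11

11


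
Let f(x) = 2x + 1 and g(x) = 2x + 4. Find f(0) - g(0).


f(0) = 1
g(0) = 4
Difference = -3

-3


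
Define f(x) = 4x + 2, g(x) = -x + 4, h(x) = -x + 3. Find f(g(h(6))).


h(6) = -3
g(-3) = 7
f(7) = 30

30


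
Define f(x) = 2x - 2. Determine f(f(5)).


f(5) = 8
f(8) = 14

14


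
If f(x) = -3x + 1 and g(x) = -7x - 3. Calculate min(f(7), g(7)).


f(7) = -20
g(7) = -52
min = -52

-52


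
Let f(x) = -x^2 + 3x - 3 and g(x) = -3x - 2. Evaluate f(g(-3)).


g(-3) = 7
f(7) = (-1)*(7)^2 + 3*(7) - 3 = -31

-31


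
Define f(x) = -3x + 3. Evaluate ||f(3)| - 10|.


f(3) = -6
|-6| = 6
|6 - 10| = 4

4


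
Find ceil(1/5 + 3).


1/5 = 0.2
0.2 + 3 = 3.2
ceil(3.2) = 4

4


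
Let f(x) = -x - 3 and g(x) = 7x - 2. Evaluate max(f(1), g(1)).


f(1) = -4
g(1) = 5
max = 5

5


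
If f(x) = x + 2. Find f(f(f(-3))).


3


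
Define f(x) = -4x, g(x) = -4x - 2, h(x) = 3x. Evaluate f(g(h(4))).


200


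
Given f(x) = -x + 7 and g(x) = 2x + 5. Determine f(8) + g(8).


f(8) = -1
g(8) = 21
Sum = 20

20


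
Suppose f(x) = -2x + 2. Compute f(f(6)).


f(6) = -10
f(-10) = 22

22


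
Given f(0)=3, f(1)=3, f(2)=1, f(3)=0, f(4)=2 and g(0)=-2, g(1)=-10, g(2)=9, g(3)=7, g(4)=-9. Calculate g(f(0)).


f(0) = 3
g(3) = 7

7


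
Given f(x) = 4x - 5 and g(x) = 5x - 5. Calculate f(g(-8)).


g(-8) = -45
f(-45) = -185

-185


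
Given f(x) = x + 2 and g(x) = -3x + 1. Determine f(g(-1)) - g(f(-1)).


f(g(-1)) = 6
g(f(-1)) = -2
Difference = 8

8


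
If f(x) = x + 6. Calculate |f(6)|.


f(6) = 12
|12| = 12

12


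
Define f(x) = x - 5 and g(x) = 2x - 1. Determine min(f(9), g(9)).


4


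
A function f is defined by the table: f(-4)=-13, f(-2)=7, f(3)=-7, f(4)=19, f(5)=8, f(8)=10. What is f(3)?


Reading from the table at x = 3

-7


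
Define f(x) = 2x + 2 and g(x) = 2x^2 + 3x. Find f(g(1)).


12


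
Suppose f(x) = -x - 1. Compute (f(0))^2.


f(0) = -1
(-1)^2 = 1

1


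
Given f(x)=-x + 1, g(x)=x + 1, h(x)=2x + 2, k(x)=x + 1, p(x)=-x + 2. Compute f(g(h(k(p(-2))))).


-12


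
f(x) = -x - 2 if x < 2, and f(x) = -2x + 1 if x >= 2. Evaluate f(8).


8 satisfies x >= 2
f(8) = -15

-15


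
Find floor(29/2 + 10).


24


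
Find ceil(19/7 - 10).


19/7 = 2.7143
2.7143 - 10 = -7.2857
ceil(-7.2857) = -7

-7


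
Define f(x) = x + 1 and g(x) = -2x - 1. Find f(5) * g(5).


-66


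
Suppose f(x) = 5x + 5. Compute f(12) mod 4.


f(12) = 65
65 mod 4 = 1

1


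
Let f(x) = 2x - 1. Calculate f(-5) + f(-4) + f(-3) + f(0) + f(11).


f(-5) = -11
f(-4) = -9
f(-3) = -7
f(0) = -1
f(11) = 21
Sum = -7

-7


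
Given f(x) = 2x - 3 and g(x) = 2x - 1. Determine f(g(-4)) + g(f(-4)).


f(g(-4)) = -21
g(f(-4)) = -23
Sum = -44

-44


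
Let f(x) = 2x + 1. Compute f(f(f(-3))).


f(-3) = -5
f(-5) = -9
f(-9) = -17

-17


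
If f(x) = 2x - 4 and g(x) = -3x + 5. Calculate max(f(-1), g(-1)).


f(-1) = -6
g(-1) = 8
max = 8

8


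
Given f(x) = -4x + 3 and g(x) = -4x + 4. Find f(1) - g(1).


-1


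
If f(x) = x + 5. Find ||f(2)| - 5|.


f(2) = 7
|7| = 7
|7 - 5| = 2

2


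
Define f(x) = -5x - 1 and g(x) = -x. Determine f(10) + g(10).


f(10) = -51
g(10) = -10
Sum = -61

-61


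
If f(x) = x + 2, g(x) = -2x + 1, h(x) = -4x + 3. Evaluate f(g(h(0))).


-3


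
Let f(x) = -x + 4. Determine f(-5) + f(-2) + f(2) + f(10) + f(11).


f(-5) = 9
f(-2) = 6
f(2) = 2
f(10) = -6
f(11) = -7
Sum = 4

4


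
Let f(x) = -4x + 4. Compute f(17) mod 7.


f(17) = -64
-64 mod 7 = 6

6


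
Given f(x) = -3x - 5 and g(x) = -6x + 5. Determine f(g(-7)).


g(-7) = 47
f(47) = -146

-146


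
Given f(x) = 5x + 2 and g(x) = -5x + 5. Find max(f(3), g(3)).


f(3) = 17
g(3) = -10
max = 17

17


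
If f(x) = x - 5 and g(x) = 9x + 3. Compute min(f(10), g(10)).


f(10) = 5
g(10) = 93
min = 5

5


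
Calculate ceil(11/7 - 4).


-2


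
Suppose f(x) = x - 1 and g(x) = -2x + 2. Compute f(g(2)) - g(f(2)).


-3


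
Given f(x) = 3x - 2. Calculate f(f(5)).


f(5) = 13
f(13) = 37

37


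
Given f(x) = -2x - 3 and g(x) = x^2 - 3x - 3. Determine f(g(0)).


g(0) = -3
f(-3) = 3

3


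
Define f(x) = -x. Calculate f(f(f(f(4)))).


4


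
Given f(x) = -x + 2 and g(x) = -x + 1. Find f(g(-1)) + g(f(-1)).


f(g(-1)) = 0
g(f(-1)) = -2
Sum = -2

-2


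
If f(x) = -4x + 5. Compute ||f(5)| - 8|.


f(5) = -15
|-15| = 15
|15 - 8| = 7

7


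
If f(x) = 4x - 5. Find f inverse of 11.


4


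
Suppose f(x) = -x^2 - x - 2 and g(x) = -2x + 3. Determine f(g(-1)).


g(-1) = 5
f(5) = (-1)*(5)^2 - 1*(5) - 2 = -32

-32


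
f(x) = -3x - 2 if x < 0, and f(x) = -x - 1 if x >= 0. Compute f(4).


4 satisfies x >= 0
f(4) = -5

-5


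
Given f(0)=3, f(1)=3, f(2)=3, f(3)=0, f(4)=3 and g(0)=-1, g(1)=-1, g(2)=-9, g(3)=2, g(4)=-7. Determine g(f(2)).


f(2) = 3
g(3) = 2

2


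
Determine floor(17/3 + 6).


17/3 = 5.6667
5.6667 + 6 = 11.6667
floor(11.6667) = 11

11


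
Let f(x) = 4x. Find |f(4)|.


16


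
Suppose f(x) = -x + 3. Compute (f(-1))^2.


f(-1) = 4
(4)^2 = 16

16


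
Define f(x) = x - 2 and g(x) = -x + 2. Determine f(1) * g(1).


f(1) = -1
g(1) = 1
Product = -1

-1


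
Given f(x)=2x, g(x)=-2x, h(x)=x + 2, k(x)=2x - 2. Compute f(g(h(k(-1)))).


k(-1) = -4
h(-4) = -2
g(-2) = 4
f(4) = 8

8


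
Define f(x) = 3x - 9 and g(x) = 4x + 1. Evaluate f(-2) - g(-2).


-8


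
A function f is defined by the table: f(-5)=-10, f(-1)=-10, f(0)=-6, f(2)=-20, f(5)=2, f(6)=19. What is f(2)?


Reading from the table at x = 2

-20


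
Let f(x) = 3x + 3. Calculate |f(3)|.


f(3) = 12
|12| = 12

12


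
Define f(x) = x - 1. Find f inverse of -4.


-3


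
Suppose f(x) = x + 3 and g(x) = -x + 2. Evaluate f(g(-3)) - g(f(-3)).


f(g(-3)) = 8
g(f(-3)) = 2
Difference = 6

6


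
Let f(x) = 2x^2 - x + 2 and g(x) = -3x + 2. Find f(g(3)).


g(3) = -7
f(-7) = 2*(-7)^2 - 1*(-7) + 2 = 107

107


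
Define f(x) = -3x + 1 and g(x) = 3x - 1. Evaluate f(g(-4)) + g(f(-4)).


78


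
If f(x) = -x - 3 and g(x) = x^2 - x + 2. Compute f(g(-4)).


g(-4) = 22
f(22) = -25

-25


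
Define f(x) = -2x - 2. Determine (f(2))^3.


f(2) = -6
(-6)^3 = -216

-216


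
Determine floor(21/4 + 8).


13


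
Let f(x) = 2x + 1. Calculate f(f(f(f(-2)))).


f(-2) = -3
f(-3) = -5
f(-5) = -9
f(-9) = -17

-17


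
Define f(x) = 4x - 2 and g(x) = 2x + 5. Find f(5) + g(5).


33


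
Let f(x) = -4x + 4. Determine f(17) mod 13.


f(17) = -64
-64 mod 13 = 1

1


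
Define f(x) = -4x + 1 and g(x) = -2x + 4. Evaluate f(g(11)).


g(11) = -18
f(-18) = 73

73


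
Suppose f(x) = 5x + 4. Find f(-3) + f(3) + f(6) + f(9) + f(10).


f(-3) = -11
f(3) = 19
f(6) = 34
f(9) = 49
f(10) = 54
Sum = 145

145


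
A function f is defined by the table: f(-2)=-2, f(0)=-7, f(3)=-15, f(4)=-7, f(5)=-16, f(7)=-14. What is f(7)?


Reading from the table at x = 7

-14


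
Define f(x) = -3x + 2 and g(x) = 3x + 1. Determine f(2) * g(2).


f(2) = -4
g(2) = 7
Product = -28

-28


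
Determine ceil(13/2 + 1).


13/2 = 6.5
6.5 + 1 = 7.5
ceil(7.5) = 8

8


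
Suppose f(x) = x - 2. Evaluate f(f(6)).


f(6) = 4
f(4) = 2

2


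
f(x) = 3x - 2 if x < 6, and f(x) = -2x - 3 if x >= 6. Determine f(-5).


-5 satisfies x < 6
f(-5) = -17

-17


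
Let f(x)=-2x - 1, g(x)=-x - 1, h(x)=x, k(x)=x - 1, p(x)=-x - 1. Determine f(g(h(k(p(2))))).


p(2) = -3
k(-3) = -4
h(-4) = -4
g(-4) = 3
f(3) = -7

-7


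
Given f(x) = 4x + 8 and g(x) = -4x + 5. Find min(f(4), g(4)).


f(4) = 24
g(4) = -11
min = -11

-11


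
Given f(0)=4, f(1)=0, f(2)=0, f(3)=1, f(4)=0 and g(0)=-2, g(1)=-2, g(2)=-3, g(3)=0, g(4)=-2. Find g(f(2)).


f(2) = 0
g(0) = -2

-2


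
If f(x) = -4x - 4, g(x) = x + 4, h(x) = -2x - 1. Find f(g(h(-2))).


-32


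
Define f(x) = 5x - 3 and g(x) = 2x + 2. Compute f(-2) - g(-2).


f(-2) = -13
g(-2) = -2
Difference = -11

-11


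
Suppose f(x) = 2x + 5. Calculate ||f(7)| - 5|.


f(7) = 19
|19| = 19
|19 - 5| = 14

14


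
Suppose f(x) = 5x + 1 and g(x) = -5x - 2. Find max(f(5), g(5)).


f(5) = 26
g(5) = -27
max = 26

26


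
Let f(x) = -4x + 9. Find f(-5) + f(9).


2


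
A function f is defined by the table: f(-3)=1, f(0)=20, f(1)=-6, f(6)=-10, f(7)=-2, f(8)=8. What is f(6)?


Reading from the table at x = 6

-10


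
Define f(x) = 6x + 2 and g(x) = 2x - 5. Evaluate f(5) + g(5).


f(5) = 32
g(5) = 5
Sum = 37

37


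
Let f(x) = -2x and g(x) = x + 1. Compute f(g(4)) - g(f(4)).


f(g(4)) = -10
g(f(4)) = -7
Difference = -3

-3


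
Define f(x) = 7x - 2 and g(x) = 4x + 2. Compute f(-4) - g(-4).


f(-4) = -30
g(-4) = -14
Difference = -16

-16


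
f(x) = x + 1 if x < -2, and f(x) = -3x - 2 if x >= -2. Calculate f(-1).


-1 satisfies x >= -2
f(-1) = 1

1


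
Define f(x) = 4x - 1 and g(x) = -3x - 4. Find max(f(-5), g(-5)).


f(-5) = -21
g(-5) = 11
max = 11

11


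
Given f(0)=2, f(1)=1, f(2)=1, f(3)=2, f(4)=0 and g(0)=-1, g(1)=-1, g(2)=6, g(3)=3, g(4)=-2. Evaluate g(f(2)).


-1


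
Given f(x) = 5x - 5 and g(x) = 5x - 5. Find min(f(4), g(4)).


f(4) = 15
g(4) = 15
min = 15

15


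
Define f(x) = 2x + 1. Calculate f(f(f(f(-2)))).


f(-2) = -3
f(-3) = -5
f(-5) = -9
f(-9) = -17

-17


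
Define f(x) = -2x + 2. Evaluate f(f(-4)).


f(-4) = 10
f(10) = -18

-18


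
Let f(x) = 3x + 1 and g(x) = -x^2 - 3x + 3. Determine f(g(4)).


-74


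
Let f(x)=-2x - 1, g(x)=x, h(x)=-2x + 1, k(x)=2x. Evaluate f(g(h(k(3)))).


k(3) = 6
h(6) = -11
g(-11) = -11
f(-11) = 21

21


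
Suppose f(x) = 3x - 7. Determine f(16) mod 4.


1


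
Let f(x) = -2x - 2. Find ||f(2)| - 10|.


f(2) = -6
|-6| = 6
|6 - 10| = 4

4


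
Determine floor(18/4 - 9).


18/4 = 4.5
4.5 - 9 = -4.5
floor(-4.5) = -5

-5


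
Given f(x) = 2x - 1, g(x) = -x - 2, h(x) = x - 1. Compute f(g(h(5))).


h(5) = 4
g(4) = -6
f(-6) = -13

-13


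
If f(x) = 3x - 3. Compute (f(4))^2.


81


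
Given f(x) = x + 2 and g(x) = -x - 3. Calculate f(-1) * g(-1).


-2


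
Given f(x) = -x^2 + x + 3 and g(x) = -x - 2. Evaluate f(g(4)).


-39


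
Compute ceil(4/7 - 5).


4/7 = 0.5714
0.5714 - 5 = -4.4286
ceil(-4.4286) = -4

-4


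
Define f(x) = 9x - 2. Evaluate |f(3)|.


f(3) = 25
|25| = 25

25


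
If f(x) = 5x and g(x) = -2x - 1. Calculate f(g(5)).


g(5) = -11
f(-11) = -55

-55


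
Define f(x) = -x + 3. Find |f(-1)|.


f(-1) = 4
|4| = 4

4


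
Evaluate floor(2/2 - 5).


2/2 = 1
1 - 5 = -4
floor(-4) = -4

-4


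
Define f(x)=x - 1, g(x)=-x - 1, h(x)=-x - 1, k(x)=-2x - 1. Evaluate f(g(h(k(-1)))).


0


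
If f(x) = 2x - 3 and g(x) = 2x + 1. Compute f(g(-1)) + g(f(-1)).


f(g(-1)) = -5
g(f(-1)) = -9
Sum = -14

-14


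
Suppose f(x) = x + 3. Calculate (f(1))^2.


f(1) = 4
(4)^2 = 16

16


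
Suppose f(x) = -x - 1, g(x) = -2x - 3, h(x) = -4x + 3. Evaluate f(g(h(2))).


-8


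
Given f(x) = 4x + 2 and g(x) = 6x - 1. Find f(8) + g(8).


81


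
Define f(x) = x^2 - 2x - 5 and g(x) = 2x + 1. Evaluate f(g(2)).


g(2) = 5
f(5) = 1*(5)^2 - 2*(5) - 5 = 10

10


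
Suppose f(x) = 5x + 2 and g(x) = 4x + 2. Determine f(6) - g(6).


f(6) = 32
g(6) = 26
Difference = 6

6


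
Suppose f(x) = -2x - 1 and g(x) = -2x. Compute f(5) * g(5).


f(5) = -11
g(5) = -10
Product = 110

110


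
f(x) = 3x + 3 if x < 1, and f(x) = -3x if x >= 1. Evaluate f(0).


0 satisfies x < 1
f(0) = 3

3


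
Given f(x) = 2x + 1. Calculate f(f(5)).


23


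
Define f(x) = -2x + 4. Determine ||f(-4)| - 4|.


f(-4) = 12
|12| = 12
|12 - 4| = 8

8


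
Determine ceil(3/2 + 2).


4


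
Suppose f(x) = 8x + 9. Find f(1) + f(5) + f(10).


155


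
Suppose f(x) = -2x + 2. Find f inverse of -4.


Solve -2x + 2 = -4
x = (-4 - 2) / (-2) = 3

3


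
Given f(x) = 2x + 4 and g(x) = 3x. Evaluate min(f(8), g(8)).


f(8) = 20
g(8) = 24
min = 20

20


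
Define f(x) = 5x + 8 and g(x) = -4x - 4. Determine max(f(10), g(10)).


58


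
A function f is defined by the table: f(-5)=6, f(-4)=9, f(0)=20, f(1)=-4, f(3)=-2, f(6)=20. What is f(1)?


Reading from the table at x = 1

-4


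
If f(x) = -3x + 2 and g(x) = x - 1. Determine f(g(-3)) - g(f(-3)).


f(g(-3)) = 14
g(f(-3)) = 10
Difference = 4

4


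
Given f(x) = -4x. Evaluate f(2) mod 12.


f(2) = -8
-8 mod 12 = 4

4


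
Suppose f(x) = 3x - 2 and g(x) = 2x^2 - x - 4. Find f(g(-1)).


-5


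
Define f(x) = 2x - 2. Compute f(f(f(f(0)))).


f(0) = -2
f(-2) = -6
f(-6) = -14
f(-14) = -30

-30


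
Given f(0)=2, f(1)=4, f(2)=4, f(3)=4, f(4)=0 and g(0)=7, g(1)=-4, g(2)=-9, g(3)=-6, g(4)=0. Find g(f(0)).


f(0) = 2
g(2) = -9

-9


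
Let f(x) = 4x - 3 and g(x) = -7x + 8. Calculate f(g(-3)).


g(-3) = 29
f(29) = 113

113


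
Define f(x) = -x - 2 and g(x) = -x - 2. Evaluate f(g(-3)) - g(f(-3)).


f(g(-3)) = -3
g(f(-3)) = -3
Difference = 0

0


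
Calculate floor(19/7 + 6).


8


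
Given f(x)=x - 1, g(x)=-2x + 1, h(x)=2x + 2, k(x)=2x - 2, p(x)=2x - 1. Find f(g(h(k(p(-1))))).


p(-1) = -3
k(-3) = -8
h(-8) = -14
g(-14) = 29
f(29) = 28

28


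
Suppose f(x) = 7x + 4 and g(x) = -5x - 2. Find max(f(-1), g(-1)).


f(-1) = -3
g(-1) = 3
max = 3

3


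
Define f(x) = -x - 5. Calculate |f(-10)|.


f(-10) = 5
|5| = 5

5


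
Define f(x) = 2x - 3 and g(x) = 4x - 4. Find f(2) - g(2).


f(2) = 1
g(2) = 4
Difference = -3

-3


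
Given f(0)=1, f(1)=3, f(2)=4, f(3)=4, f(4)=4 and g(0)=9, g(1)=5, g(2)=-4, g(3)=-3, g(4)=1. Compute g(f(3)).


f(3) = 4
g(4) = 1

1


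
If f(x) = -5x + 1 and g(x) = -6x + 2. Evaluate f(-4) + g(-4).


f(-4) = 21
g(-4) = 26
Sum = 47

47


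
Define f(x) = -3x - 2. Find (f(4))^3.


f(4) = -14
(-14)^3 = -2744

-2744


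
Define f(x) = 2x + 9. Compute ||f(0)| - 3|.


f(0) = 9
|9| = 9
|9 - 3| = 6

6


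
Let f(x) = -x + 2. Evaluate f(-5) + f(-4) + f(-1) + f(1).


f(-5) = 7
f(-4) = 6
f(-1) = 3
f(1) = 1
Sum = 17

17


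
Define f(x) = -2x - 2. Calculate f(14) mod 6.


f(14) = -30
-30 mod 6 = 0

0


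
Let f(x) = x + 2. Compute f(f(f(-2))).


f(-2) = 0
f(0) = 2
f(2) = 4

4


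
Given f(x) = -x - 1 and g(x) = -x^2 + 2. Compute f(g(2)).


1


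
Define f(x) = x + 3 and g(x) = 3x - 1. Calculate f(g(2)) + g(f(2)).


f(g(2)) = 8
g(f(2)) = 14
Sum = 22

22


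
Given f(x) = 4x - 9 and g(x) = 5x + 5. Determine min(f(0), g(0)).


f(0) = -9
g(0) = 5
min = -9

-9


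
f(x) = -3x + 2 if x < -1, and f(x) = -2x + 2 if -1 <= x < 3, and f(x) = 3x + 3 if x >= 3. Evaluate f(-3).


-3 satisfies x < -1
f(-3) = 11

11


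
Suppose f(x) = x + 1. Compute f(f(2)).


4


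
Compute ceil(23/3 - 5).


3


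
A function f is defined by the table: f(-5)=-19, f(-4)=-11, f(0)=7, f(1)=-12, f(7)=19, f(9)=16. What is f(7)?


Reading from the table at x = 7

19


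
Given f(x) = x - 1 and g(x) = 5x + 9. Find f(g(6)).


g(6) = 39
f(39) = 38

38


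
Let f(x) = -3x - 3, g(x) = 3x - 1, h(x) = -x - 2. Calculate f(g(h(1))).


h(1) = -3
g(-3) = -10
f(-10) = 27

27


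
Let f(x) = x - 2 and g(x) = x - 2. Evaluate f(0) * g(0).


f(0) = -2
g(0) = -2
Product = 4

4


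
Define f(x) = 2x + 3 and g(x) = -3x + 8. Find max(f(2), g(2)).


f(2) = 7
g(2) = 2
max = 7

7


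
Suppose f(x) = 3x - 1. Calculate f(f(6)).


f(6) = 17
f(17) = 50

50


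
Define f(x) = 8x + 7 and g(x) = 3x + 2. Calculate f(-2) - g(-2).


-5


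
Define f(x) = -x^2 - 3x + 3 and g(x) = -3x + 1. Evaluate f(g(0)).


g(0) = 1
f(1) = (-1)*(1)^2 - 3*(1) + 3 = -1

-1


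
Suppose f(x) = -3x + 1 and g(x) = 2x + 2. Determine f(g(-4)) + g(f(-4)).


f(g(-4)) = 19
g(f(-4)) = 28
Sum = 47

47


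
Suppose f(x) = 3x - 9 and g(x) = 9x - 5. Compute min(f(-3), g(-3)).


f(-3) = -18
g(-3) = -32
min = -32

-32


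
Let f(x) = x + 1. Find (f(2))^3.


f(2) = 3
(3)^3 = 27

27


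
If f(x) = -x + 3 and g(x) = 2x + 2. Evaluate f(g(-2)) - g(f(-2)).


f(g(-2)) = 5
g(f(-2)) = 12
Difference = -7

-7


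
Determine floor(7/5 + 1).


2


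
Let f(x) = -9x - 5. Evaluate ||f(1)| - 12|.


f(1) = -14
|-14| = 14
|14 - 12| = 2

2


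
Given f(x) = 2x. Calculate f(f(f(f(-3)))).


f(-3) = -6
f(-6) = -12
f(-12) = -24
f(-24) = -48

-48


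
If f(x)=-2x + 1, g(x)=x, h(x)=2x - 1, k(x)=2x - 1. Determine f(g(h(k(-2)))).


k(-2) = -5
h(-5) = -11
g(-11) = -11
f(-11) = 23

23


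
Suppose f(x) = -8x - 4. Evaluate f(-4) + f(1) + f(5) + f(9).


f(-4) = 28
f(1) = -12
f(5) = -44
f(9) = -76
Sum = -104

-104


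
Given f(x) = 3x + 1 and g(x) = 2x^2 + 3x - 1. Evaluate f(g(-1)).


-5


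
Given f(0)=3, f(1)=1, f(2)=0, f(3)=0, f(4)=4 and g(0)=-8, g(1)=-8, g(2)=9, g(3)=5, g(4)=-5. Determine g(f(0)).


f(0) = 3
g(3) = 5

5


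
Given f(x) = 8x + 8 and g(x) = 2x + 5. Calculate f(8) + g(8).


f(8) = 72
g(8) = 21
Sum = 93

93


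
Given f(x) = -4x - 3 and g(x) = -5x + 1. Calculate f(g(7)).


133


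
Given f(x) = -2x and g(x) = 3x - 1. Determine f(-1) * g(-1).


f(-1) = 2
g(-1) = -4
Product = -8

-8


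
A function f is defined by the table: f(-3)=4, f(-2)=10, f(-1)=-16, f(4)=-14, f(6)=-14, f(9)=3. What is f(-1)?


Reading from the table at x = -1

-16


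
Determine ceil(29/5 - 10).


29/5 = 5.8
5.8 - 10 = -4.2
ceil(-4.2) = -4

-4


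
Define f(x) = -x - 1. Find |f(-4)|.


3


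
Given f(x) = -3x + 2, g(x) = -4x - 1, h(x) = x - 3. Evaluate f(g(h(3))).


h(3) = 0
g(0) = -1
f(-1) = 5

5


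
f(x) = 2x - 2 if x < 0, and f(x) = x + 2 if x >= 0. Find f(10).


12


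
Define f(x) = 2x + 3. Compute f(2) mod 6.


f(2) = 7
7 mod 6 = 1

1


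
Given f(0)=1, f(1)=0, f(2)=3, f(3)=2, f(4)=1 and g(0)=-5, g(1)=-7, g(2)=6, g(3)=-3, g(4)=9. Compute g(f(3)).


f(3) = 2
g(2) = 6

6


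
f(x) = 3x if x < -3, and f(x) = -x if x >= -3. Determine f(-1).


-1 satisfies x >= -3
f(-1) = 1

1


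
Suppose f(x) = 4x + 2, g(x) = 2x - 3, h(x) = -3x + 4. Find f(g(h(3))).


h(3) = -5
g(-5) = -13
f(-13) = -50

-50


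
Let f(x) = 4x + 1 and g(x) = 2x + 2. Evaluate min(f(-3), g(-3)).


f(-3) = -11
g(-3) = -4
min = -11

-11


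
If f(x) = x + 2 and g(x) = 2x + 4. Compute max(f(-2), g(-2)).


0


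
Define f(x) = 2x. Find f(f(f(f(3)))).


f(3) = 6
f(6) = 12
f(12) = 24
f(24) = 48

48


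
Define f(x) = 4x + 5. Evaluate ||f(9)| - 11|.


30


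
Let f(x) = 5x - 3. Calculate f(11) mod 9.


f(11) = 52
52 mod 9 = 7

7


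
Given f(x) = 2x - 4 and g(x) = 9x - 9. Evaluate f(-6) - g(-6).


f(-6) = -16
g(-6) = -63
Difference = 47

47


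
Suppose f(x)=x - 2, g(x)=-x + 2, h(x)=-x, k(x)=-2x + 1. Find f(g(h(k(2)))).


k(2) = -3
h(-3) = 3
g(3) = -1
f(-1) = -3

-3


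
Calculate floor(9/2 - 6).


9/2 = 4.5
4.5 - 6 = -1.5
floor(-1.5) = -2

-2


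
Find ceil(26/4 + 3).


26/4 = 6.5
6.5 + 3 = 9.5
ceil(9.5) = 10

10


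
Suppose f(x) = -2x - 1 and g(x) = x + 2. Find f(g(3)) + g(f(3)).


f(g(3)) = -11
g(f(3)) = -5
Sum = -16

-16


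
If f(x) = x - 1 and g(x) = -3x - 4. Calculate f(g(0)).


g(0) = -4
f(-4) = -5

-5


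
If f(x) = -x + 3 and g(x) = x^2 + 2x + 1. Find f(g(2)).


g(2) = 9
f(9) = -6

-6


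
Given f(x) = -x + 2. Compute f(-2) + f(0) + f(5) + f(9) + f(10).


-12


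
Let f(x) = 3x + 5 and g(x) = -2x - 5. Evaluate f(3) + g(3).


f(3) = 14
g(3) = -11
Sum = 3

3


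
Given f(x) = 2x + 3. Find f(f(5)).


f(5) = 13
f(13) = 29

29


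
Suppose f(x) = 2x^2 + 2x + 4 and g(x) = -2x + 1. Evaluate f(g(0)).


g(0) = 1
f(1) = 2*(1)^2 + 2*(1) + 4 = 8

8


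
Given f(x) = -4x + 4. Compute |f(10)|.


f(10) = -36
|-36| = 36

36


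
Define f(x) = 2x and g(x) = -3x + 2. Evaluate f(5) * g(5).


f(5) = 10
g(5) = -13
Product = -130

-130


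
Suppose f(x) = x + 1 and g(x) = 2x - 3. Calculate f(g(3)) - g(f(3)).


-1


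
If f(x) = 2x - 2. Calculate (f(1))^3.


f(1) = 0
(0)^3 = 0

0


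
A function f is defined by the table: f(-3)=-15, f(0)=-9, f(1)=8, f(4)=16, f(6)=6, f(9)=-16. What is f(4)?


Reading from the table at x = 4

16


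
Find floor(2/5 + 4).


2/5 = 0.4
0.4 + 4 = 4.4
floor(4.4) = 4

4


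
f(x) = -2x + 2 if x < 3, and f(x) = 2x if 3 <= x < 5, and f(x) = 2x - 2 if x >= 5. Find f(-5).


-5 satisfies x < 3
f(-5) = 12

12


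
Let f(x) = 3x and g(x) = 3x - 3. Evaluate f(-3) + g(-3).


f(-3) = -9
g(-3) = -12
Sum = -21

-21


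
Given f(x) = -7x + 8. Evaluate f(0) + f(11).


f(0) = 8
f(11) = -69
Sum = -61

-61


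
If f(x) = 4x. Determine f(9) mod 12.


f(9) = 36
36 mod 12 = 0

0


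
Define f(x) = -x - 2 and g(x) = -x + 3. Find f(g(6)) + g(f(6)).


12


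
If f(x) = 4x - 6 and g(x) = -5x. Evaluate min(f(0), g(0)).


f(0) = -6
g(0) = 0
min = -6

-6


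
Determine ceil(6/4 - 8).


6/4 = 1.5
1.5 - 8 = -6.5
ceil(-6.5) = -6

-6


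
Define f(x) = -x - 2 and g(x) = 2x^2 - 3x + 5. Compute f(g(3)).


g(3) = 14
f(14) = -16

-16


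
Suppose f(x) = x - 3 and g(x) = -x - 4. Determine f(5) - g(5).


f(5) = 2
g(5) = -9
Difference = 11

11


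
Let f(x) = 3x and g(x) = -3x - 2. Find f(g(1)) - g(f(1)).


f(g(1)) = -15
g(f(1)) = -11
Difference = -4

-4


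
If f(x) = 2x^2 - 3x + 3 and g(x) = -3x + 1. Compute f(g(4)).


g(4) = -11
f(-11) = 2*(-11)^2 - 3*(-11) + 3 = 278

278


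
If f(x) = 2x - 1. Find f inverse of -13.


Solve 2x - 1 = -13
x = (-13 + 1) / 2 = -6

-6


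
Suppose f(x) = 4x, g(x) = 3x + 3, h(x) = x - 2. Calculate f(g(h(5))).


h(5) = 3
g(3) = 12
f(12) = 48

48


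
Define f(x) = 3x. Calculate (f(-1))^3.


f(-1) = -3
(-3)^3 = -27

-27


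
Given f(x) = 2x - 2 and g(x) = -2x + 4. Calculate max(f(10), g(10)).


f(10) = 18
g(10) = -16
max = 18

18


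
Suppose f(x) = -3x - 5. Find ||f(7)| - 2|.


f(7) = -26
|-26| = 26
|26 - 2| = 24

24


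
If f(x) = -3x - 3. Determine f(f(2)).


24


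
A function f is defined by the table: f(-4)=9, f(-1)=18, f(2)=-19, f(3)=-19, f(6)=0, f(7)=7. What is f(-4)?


9


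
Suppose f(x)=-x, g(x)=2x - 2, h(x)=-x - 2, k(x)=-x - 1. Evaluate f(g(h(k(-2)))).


k(-2) = 1
h(1) = -3
g(-3) = -8
f(-8) = 8

8


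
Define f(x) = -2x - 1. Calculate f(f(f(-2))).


f(-2) = 3
f(3) = -7
f(-7) = 13

13


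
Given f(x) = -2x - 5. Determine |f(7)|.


f(7) = -19
|-19| = 19

19


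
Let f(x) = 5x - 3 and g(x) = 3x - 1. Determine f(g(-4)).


g(-4) = -13
f(-13) = -68

-68


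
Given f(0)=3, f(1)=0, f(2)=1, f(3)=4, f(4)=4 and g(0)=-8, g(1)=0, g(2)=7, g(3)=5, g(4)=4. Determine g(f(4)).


f(4) = 4
g(4) = 4

4


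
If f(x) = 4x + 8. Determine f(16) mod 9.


f(16) = 72
72 mod 9 = 0

0


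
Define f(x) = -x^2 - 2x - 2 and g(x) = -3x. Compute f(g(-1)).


g(-1) = 3
f(3) = (-1)*(3)^2 - 2*(3) - 2 = -17

-17


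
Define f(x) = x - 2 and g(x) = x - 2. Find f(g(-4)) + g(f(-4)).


f(g(-4)) = -8
g(f(-4)) = -8
Sum = -16

-16


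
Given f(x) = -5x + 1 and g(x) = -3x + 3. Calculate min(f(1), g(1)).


-4


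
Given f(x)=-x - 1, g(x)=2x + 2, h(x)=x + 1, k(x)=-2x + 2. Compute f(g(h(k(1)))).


k(1) = 0
h(0) = 1
g(1) = 4
f(4) = -5

-5


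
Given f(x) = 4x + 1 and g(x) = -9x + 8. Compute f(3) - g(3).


f(3) = 13
g(3) = -19
Difference = 32

32


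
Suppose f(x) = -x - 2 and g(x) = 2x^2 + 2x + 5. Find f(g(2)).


g(2) = 17
f(17) = -19

-19


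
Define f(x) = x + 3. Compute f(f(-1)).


5


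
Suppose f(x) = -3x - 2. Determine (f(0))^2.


f(0) = -2
(-2)^2 = 4

4


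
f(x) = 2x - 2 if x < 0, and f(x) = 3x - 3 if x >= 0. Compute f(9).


9 satisfies x >= 0
f(9) = 24

24


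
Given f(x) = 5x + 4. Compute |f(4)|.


f(4) = 24
|24| = 24

24


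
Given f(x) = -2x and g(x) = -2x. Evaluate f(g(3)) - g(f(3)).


0


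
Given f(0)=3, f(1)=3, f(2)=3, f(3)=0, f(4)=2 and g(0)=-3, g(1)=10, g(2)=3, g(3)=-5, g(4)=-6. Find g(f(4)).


f(4) = 2
g(2) = 3

3


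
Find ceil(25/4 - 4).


25/4 = 6.25
6.25 - 4 = 2.25
ceil(2.25) = 3

3


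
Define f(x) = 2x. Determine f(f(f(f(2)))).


32


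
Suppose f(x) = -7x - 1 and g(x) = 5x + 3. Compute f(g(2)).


g(2) = 13
f(13) = -92

-92


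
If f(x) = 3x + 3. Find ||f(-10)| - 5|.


f(-10) = -27
|-27| = 27
|27 - 5| = 22

22


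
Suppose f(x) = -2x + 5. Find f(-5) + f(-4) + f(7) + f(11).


f(-5) = 15
f(-4) = 13
f(7) = -9
f(11) = -17
Sum = 2

2


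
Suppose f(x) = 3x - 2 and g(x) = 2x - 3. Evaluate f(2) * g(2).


f(2) = 4
g(2) = 1
Product = 4

4


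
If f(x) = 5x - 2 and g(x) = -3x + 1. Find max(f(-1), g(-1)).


4


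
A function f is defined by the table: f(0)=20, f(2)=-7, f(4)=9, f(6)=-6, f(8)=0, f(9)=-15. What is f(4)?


Reading from the table at x = 4

9


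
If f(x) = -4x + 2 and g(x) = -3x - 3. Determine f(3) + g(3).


-22


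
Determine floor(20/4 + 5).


20/4 = 5
5 + 5 = 10
floor(10) = 10

10


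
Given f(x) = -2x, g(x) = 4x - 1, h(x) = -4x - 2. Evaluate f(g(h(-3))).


h(-3) = 10
g(10) = 39
f(39) = -78

-78


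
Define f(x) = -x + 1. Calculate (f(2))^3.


f(2) = -1
(-1)^3 = -1

-1


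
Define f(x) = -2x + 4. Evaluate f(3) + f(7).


f(3) = -2
f(7) = -10
Sum = -12

-12


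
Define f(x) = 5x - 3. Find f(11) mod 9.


f(11) = 52
52 mod 9 = 7

7


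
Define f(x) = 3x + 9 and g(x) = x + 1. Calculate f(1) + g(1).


f(1) = 12
g(1) = 2
Sum = 14

14


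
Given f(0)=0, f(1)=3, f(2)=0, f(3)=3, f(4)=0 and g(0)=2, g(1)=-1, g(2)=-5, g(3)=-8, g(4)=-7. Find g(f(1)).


f(1) = 3
g(3) = -8

-8


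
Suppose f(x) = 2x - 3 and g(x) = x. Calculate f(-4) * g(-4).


f(-4) = -11
g(-4) = -4
Product = 44

44


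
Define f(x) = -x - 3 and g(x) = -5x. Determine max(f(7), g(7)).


f(7) = -10
g(7) = -35
max = -10

-10


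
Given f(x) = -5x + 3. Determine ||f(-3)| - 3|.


f(-3) = 18
|18| = 18
|18 - 3| = 15

15


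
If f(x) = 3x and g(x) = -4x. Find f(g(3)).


-36


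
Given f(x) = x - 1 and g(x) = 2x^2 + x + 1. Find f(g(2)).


g(2) = 11
f(11) = 10

10


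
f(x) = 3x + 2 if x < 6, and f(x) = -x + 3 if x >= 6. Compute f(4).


14


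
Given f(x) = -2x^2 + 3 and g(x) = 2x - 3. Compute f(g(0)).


-15


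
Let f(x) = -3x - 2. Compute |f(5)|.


f(5) = -17
|-17| = 17

17


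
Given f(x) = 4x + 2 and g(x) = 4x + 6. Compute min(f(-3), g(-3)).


f(-3) = -10
g(-3) = -6
min = -10

-10


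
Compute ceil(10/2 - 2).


10/2 = 5
5 - 2 = 3
ceil(3) = 3

3


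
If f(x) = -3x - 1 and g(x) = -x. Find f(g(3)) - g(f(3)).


f(g(3)) = 8
g(f(3)) = 10
Difference = -2

-2


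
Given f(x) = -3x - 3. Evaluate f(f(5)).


51


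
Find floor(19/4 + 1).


5


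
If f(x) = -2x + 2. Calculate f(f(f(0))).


f(0) = 2
f(2) = -2
f(-2) = 6

6


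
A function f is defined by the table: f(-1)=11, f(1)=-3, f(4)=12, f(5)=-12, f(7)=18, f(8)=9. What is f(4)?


Reading from the table at x = 4

12


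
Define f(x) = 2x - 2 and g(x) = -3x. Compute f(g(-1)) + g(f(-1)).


f(g(-1)) = 4
g(f(-1)) = 12
Sum = 16

16


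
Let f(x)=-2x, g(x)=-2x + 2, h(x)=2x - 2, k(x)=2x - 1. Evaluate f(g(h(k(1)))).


k(1) = 1
h(1) = 0
g(0) = 2
f(2) = -4

-4


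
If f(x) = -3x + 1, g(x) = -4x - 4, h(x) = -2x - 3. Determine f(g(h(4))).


h(4) = -11
g(-11) = 40
f(40) = -119

-119


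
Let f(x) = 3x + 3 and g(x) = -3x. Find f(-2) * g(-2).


f(-2) = -3
g(-2) = 6
Product = -18

-18


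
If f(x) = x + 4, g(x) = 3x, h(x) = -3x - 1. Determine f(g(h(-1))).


10


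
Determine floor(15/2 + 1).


15/2 = 7.5
7.5 + 1 = 8.5
floor(8.5) = 8

8


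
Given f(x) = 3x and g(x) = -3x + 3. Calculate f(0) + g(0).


f(0) = 0
g(0) = 3
Sum = 3

3


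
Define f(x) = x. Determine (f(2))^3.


f(2) = 2
(2)^3 = 8

8


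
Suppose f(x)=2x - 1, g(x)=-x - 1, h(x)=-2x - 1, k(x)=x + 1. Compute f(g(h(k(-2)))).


k(-2) = -1
h(-1) = 1
g(1) = -2
f(-2) = -5

-5


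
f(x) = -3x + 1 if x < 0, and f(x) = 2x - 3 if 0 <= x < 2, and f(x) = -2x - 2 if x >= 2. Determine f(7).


7 satisfies x >= 2
f(7) = -16

-16


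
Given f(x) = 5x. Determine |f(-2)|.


f(-2) = -10
|-10| = 10

10


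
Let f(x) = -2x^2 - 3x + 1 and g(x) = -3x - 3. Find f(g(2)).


-134


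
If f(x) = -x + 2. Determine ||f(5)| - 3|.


f(5) = -3
|-3| = 3
|3 - 3| = 0

0


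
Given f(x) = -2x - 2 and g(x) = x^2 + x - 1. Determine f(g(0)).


g(0) = -1
f(-1) = 0

0


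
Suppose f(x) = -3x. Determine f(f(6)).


f(6) = -18
f(-18) = 54

54


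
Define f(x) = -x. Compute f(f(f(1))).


-1


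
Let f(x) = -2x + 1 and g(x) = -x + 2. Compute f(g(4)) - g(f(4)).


f(g(4)) = 5
g(f(4)) = 9
Difference = -4

-4


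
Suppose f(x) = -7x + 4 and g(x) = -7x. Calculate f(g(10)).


g(10) = -70
f(-70) = 494

494


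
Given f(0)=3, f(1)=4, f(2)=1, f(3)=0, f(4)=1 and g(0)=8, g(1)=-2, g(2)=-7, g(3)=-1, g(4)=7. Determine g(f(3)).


f(3) = 0
g(0) = 8

8


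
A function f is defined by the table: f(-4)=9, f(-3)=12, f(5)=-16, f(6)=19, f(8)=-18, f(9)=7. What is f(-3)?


Reading from the table at x = -3

12


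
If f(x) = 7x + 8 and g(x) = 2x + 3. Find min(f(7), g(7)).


17


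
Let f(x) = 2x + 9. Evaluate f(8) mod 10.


5


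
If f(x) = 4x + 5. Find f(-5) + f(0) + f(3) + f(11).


f(-5) = -15
f(0) = 5
f(3) = 17
f(11) = 49
Sum = 56

56


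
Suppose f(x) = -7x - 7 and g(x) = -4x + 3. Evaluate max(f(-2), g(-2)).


f(-2) = 7
g(-2) = 11
max = 11

11


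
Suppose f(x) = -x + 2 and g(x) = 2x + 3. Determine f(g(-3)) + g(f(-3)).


f(g(-3)) = 5
g(f(-3)) = 13
Sum = 18

18


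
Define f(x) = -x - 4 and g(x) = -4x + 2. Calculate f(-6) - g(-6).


f(-6) = 2
g(-6) = 26
Difference = -24

-24


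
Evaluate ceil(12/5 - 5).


12/5 = 2.4
2.4 - 5 = -2.6
ceil(-2.6) = -2

-2


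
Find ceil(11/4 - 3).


11/4 = 2.75
2.75 - 3 = -0.25
ceil(-0.25) = 0

0


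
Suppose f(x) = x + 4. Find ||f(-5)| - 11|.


f(-5) = -1
|-1| = 1
|1 - 11| = 10

10


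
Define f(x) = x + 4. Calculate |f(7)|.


11


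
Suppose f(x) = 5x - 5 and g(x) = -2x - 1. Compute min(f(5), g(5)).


f(5) = 20
g(5) = -11
min = -11

-11


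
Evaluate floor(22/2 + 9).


22/2 = 11
11 + 9 = 20
floor(20) = 20

20


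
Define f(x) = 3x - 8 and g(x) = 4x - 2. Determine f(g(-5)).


-74


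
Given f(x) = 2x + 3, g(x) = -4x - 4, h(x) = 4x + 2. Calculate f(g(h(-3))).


h(-3) = -10
g(-10) = 36
f(36) = 75

75


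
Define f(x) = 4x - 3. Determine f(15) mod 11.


f(15) = 57
57 mod 11 = 2

2


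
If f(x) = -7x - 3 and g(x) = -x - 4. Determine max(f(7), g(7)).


f(7) = -52
g(7) = -11
max = -11

-11


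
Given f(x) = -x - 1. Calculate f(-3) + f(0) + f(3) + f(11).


-15


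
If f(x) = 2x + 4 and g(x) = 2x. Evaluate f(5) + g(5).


f(5) = 14
g(5) = 10
Sum = 24

24


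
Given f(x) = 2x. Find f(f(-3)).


f(-3) = -6
f(-6) = -12

-12


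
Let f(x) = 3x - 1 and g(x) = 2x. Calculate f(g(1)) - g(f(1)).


f(g(1)) = 5
g(f(1)) = 4
Difference = 1

1


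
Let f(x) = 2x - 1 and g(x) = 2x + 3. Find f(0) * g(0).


f(0) = -1
g(0) = 3
Product = -3

-3


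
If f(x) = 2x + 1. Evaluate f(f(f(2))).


f(2) = 5
f(5) = 11
f(11) = 23

23


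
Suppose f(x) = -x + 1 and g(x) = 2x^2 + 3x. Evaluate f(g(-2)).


-1


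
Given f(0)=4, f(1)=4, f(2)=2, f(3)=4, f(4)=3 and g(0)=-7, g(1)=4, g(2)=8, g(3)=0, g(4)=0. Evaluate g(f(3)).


f(3) = 4
g(4) = 0

0


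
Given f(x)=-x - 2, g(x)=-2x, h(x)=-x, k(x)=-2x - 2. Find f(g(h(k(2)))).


k(2) = -6
h(-6) = 6
g(6) = -12
f(-12) = 10

10


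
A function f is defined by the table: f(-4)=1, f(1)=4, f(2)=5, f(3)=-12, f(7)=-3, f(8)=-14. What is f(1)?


Reading from the table at x = 1

4


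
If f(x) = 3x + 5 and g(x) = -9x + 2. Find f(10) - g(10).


f(10) = 35
g(10) = -88
Difference = 123

123


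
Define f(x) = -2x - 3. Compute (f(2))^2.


49


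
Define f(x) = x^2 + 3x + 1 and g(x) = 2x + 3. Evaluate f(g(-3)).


g(-3) = -3
f(-3) = 1*(-3)^2 + 3*(-3) + 1 = 1

1


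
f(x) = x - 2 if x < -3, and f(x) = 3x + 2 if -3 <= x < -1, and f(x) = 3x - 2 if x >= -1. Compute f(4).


4 satisfies x >= -1
f(4) = 10

10


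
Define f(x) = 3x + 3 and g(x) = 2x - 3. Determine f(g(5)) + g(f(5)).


f(g(5)) = 24
g(f(5)) = 33
Sum = 57

57


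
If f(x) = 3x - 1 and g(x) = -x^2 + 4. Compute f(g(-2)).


-1


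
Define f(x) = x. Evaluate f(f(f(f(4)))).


f(4) = 4
f(4) = 4
f(4) = 4
f(4) = 4

4


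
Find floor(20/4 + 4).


9


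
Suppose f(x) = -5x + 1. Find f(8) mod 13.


f(8) = -39
-39 mod 13 = 0

0


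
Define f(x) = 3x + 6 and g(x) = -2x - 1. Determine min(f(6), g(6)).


f(6) = 24
g(6) = -13
min = -13

-13


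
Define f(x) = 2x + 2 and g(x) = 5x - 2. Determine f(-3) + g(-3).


-21


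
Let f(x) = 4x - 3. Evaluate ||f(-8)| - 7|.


f(-8) = -35
|-35| = 35
|35 - 7| = 28

28


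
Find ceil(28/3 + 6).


28/3 = 9.3333
9.3333 + 6 = 15.3333
ceil(15.3333) = 16

16


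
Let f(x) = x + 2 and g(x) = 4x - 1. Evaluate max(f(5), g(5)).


19


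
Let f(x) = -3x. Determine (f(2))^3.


f(2) = -6
(-6)^3 = -216

-216


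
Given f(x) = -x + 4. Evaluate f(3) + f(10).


f(3) = 1
f(10) = -6
Sum = -5

-5


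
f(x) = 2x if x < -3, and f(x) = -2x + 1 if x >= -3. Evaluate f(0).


0 satisfies x >= -3
f(0) = 1

1


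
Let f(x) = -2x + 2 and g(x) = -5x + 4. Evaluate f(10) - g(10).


f(10) = -18
g(10) = -46
Difference = 28

28


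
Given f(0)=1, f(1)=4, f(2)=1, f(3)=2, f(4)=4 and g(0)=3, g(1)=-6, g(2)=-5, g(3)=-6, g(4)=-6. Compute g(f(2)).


f(2) = 1
g(1) = -6

-6


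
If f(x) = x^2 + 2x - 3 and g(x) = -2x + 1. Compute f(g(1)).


-4


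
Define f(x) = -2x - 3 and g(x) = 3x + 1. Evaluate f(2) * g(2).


f(2) = -7
g(2) = 7
Product = -49

-49


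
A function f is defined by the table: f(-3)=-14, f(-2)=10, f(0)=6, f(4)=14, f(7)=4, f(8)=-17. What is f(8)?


-17


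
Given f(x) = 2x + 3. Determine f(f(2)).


f(2) = 7
f(7) = 17

17


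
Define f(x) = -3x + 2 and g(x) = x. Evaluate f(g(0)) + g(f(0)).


f(g(0)) = 2
g(f(0)) = 2
Sum = 4

4


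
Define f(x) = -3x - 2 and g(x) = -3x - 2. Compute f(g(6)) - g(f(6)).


f(g(6)) = 58
g(f(6)) = 58
Difference = 0

0


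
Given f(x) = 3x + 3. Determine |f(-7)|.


f(-7) = -18
|-18| = 18

18


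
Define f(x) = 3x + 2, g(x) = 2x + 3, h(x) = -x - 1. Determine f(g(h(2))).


h(2) = -3
g(-3) = -3
f(-3) = -7

-7


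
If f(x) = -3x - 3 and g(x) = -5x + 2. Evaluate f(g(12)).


g(12) = -58
f(-58) = 171

171


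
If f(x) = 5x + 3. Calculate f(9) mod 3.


f(9) = 48
48 mod 3 = 0

0


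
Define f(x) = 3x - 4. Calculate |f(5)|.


f(5) = 11
|11| = 11

11


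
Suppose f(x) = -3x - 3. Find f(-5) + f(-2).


f(-5) = 12
f(-2) = 3
Sum = 15

15


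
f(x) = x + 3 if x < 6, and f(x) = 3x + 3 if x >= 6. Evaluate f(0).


0 satisfies x < 6
f(0) = 3

3


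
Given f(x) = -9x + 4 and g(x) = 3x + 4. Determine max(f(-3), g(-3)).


f(-3) = 31
g(-3) = -5
max = 31

31


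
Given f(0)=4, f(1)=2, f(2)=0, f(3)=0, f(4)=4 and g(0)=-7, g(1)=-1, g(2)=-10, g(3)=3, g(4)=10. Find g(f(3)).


f(3) = 0
g(0) = -7

-7


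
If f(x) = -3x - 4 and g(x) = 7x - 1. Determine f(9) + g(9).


f(9) = -31
g(9) = 62
Sum = 31

31


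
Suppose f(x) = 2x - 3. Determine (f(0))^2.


9


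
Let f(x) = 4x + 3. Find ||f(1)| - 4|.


3


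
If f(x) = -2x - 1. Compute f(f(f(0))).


f(0) = -1
f(-1) = 1
f(1) = -3

-3


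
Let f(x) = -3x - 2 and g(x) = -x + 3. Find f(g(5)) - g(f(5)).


f(g(5)) = 4
g(f(5)) = 20
Difference = -16

-16


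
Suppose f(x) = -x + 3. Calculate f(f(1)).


f(1) = 2
f(2) = 1

1


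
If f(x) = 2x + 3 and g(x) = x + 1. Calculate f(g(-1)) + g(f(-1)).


f(g(-1)) = 3
g(f(-1)) = 2
Sum = 5

5


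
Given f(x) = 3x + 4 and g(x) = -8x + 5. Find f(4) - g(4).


f(4) = 16
g(4) = -27
Difference = 43

43


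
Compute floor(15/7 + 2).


4


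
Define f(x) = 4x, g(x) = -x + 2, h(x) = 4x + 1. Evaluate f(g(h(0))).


h(0) = 1
g(1) = 1
f(1) = 4

4


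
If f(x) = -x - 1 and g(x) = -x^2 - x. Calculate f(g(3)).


g(3) = -12
f(-12) = 11

11


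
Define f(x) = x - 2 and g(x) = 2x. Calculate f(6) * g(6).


48


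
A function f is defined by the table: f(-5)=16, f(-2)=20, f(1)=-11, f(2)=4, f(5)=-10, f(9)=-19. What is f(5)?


Reading from the table at x = 5

-10


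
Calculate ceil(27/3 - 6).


27/3 = 9
9 - 6 = 3
ceil(3) = 3

3


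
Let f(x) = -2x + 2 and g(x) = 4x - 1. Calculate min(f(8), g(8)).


f(8) = -14
g(8) = 31
min = -14

-14


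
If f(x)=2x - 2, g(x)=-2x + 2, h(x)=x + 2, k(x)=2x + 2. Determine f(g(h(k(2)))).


k(2) = 6
h(6) = 8
g(8) = -14
f(-14) = -30

-30


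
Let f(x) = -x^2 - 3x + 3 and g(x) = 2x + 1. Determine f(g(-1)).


g(-1) = -1
f(-1) = (-1)*(-1)^2 - 3*(-1) + 3 = 5

5


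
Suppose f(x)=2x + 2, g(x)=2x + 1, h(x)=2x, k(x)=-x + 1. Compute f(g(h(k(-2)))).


k(-2) = 3
h(3) = 6
g(6) = 13
f(13) = 28

28


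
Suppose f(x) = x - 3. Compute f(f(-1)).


f(-1) = -4
f(-4) = -7

-7


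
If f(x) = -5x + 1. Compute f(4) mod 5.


f(4) = -19
-19 mod 5 = 1

1
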